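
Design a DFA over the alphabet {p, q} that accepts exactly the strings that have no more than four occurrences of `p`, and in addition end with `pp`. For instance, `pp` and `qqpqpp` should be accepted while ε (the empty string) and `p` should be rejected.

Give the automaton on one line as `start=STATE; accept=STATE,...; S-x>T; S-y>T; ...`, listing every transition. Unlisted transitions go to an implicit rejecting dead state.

Build one automaton per condition and run them in lockstep. The first has 6 states tracking the count of `p`s, saturating at 5; the second has 3 states tracking how much of the suffix `pp` has currently been matched. A product state is a pair (one from each), accepting exactly when both do. After merging equivalent states the machine shrinks.
10 states suffice.
       p  q 
>  A   B  A 
   B   C  D 
 * C   E  F 
   D   G  D 
 * E   H  I 
   F   J  F 
   G   E  F 
 * H   I  I 
   I   I  I 
   J   H  I 
(> = start, * = accepting)

start=A; accept=C,E,H; A-p>B; A-q>A; B-p>C; B-q>D; C-p>E; C-q>F; D-p>G; D-q>D; E-p>H; E-q>I; F-p>J; F-q>F; G-p>E; G-q>F; H-p>I; H-q>I; I-p>I; I-q>I; J-p>H; J-q>I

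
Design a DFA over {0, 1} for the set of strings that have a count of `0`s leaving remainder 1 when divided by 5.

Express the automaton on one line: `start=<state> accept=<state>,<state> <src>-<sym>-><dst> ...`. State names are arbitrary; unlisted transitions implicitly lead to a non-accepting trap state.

Keep the running count of `0`s modulo 5: each `0` advances along the cycle q0 → q1 → q2 → q3 → q4 → q0 while other symbols loop. Accept at q1.
        0   1  
>  q0   q1  q0 
 * q1   q2  q1 
   q2   q3  q2 
   q3   q4  q3 
   q4   q0  q4 
(> = start, * = accepting)

start=q0 accept=q1 q0-0->q1 q0-1->q0 q1-0->q2 q1-1->q1 q2-0->q3 q2-1->q2 q3-0->q4 q3-1->q3 q4-0->q0 q4-1->q4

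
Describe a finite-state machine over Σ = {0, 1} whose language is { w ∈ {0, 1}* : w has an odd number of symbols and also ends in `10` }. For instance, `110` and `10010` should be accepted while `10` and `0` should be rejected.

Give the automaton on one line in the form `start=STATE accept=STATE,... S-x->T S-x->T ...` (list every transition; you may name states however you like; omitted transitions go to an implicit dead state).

start=q0 accept=q3 q0-0->q1 q0-1->q1 q1-0->q0 q1-1->q2 q2-0->q3 q2-1->q1 q3-0->q0 q3-1->q2

Run two small machines in parallel and take their product. The first has 2 states tracking the input length modulo 2; the second has 3 states tracking how much of the suffix `10` has currently been matched. A product state is a pair (one from each), accepting exactly when both do. Equivalent product states are then merged.
4 states suffice.
        0   1  
>  q0   q1  q1 
   q1   q0  q2 
   q2   q3  q1 
 * q3   q0  q2 
(> = start, * = accepting)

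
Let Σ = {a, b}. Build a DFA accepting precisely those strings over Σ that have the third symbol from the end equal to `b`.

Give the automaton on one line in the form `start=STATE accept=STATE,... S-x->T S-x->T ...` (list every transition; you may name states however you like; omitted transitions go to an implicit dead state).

start=S0 accept=S11,S12,S13,S14 S0-a->S1 S0-b->S2 S1-a->S3 S1-b->S4 S2-a->S5 S2-b->S6 S3-a->S7 S3-b->S8 S4-a->S9 S4-b->S10 S5-a->S11 S5-b->S12 S6-a->S13 S6-b->S14 S7-a->S7 S7-b->S8 S8-a->S9 S8-b->S10 S9-a->S11 S9-b->S12 S10-a->S13 S10-b->S14 S11-a->S7 S11-b->S8 S12-a->S9 S12-b->S10 S13-a->S11 S13-b->S12 S14-a->S13 S14-b->S14

A DFA must remember the last 3 symbols (since which symbol is third-to-last isn't known until the input ends). Use one state per possible window of the last ≤3 symbols; accept from those whose window starts with `b`.
A 15-state machine:
          a    b  
>  S0     S1   S2 
   S1     S3   S4 
   S2     S5   S6 
   S3     S7   S8 
   S4     S9  S10 
   S5    S11  S12 
   S6    S13  S14 
   S7     S7   S8 
   S8     S9  S10 
   S9    S11  S12 
   S10   S13  S14 
 * S11    S7   S8 
 * S12    S9  S10 
 * S13   S11  S12 
 * S14   S13  S14 
(> = start, * = accepting)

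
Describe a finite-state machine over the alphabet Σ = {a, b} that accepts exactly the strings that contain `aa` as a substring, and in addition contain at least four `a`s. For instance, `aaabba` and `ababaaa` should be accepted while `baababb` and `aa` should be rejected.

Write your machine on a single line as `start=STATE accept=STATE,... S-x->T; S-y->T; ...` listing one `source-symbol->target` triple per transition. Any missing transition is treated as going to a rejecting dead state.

Handle the two conditions separately and then intersect. One (3 states) tracks whether and how much of `aa` has been seen; the other (6 states) tracks the count of `a`s, saturating at 5. Each combined state is a pair, one component from each; accept when both components accept.
With 15 states:
          a    b  
>  s0     s1   s0 
   s1     s2   s3 
   s2     s4   s2 
   s3     s5   s3 
   s4     s6   s4 
   s5     s4   s7 
 * s6     s8   s6 
   s7     s9   s7 
 * s8     s8   s8 
   s9     s6  s10 
   s10   s11  s10 
   s11    s8  s12 
   s12   s13  s12 
   s13    s8  s14 
   s14   s13  s14 
(> = start, * = accepting)

start=s0; accept=s6,s8; s0-a->s1; s0-b->s0; s1-a->s2; s1-b->s3; s2-a->s4; s2-b->s2; s3-a->s5; s3-b->s3; s4-a->s6; s4-b->s4; s5-a->s4; s5-b->s7; s6-a->s8; s6-b->s6; s7-a->s9; s7-b->s7; s8-a->s8; s8-b->s8; s9-a->s6; s9-b->s10; s10-a->s11; s10-b->s10; s11-a->s8; s11-b->s12; s12-a->s13; s12-b->s12; s13-a->s8; s13-b->s14; s14-a->s13; s14-b->s14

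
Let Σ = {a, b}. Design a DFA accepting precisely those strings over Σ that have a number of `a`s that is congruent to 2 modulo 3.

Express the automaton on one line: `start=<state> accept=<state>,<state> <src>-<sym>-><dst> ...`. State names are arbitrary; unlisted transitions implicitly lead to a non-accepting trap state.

The only thing that matters is how many `a`s have appeared, reduced mod 3. Use one state per residue: S0 for 0, …, S2 for 2. Reading `a` moves to the next residue; anything else stays put. S2 is accepting.
A 3-state machine:
        a   b  
>  S0   S1  S0 
   S1   S2  S1 
 * S2   S0  S2 
(> = start, * = accepting)

start=S0 accept=S2 S0-a->S1 S0-b->S0 S1-a->S2 S1-b->S1 S2-a->S0 S2-b->S2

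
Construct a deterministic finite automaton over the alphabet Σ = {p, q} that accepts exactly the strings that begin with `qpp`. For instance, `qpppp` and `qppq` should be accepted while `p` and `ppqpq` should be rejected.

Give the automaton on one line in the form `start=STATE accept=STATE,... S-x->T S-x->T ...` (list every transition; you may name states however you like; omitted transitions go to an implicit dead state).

start=S0 accept=S3 S0-p->S4 S0-q->S1 S1-p->S2 S1-q->S4 S2-p->S3 S2-q->S4 S3-p->S3 S3-q->S3 S4-p->S4 S4-q->S4

Walk along `qpp` while the input agrees: from S0 take `q` to S1, and so on. Any deviation drops to the rejecting sink S4. Once S3 is reached the prefix is confirmed and every continuation is accepted.
With 5 states:
        p   q  
>  S0   S4  S1 
   S1   S2  S4 
   S2   S3  S4 
 * S3   S3  S3 
   S4   S4  S4 
(> = start, * = accepting)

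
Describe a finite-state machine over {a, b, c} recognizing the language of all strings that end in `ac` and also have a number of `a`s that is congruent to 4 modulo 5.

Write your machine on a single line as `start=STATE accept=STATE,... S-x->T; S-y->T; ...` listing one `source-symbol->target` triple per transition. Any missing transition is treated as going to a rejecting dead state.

start=q0; accept=q6; q0-a->q1; q0-b->q0; q0-c->q0; q1-a->q2; q1-b->q1; q1-c->q1; q2-a->q3; q2-b->q2; q2-c->q2; q3-a->q4; q3-b->q3; q3-c->q3; q4-a->q0; q4-b->q5; q4-c->q6; q5-a->q0; q5-b->q5; q5-c->q5; q6-a->q0; q6-b->q5; q6-c->q5

Build one automaton per condition and run them in lockstep. One (3 states) tracks how much of the suffix `ac` has currently been matched; the other (5 states) tracks the count of `a`s modulo 5. Each combined state is a pair, one component from each; accept when both components accept. Minimizing collapses redundant product states.
7 states suffice.
        a   b   c  
>  q0   q1  q0  q0 
   q1   q2  q1  q1 
   q2   q3  q2  q2 
   q3   q4  q3  q3 
   q4   q0  q5  q6 
   q5   q0  q5  q5 
 * q6   q0  q5  q5 
(> = start, * = accepting)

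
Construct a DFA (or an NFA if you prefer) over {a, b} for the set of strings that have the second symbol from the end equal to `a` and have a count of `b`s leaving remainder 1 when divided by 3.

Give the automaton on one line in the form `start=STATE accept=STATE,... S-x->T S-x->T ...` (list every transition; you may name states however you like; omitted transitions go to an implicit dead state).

Run two small machines in parallel and take their product. One (7 states) tracks the last 2 symbols read; the other (3 states) tracks the count of `b`s modulo 3. Each combined state is a pair, one component from each; accept when both components accept. Minimizing collapses redundant product states.
With 7 states:
        a   b  
>  S0   S1  S2 
   S1   S1  S3 
   S2   S4  S5 
 * S3   S4  S5 
   S4   S6  S5 
   S5   S5  S0 
 * S6   S6  S5 
(> = start, * = accepting)

start=S0 accept=S3,S6 S0-a->S1 S0-b->S2 S1-a->S1 S1-b->S3 S2-a->S4 S2-b->S5 S3-a->S4 S3-b->S5 S4-a->S6 S4-b->S5 S5-a->S5 S5-b->S0 S6-a->S6 S6-b->S5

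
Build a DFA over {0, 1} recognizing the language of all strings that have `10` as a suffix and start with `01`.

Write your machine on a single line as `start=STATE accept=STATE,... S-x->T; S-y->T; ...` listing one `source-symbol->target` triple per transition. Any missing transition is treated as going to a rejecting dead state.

Build one automaton per condition and run them in lockstep. The first has 3 states tracking how much of the suffix `10` has currently been matched; the second has 4 states tracking whether the input so far still matches the prefix `01`. A product state is a pair (one from each), accepting exactly when both do. After merging equivalent states the machine shrinks.
6 states suffice.
        0   1  
>  q0   q1  q2 
   q1   q2  q3 
   q2   q2  q2 
   q3   q4  q3 
 * q4   q5  q3 
   q5   q5  q3 
(> = start, * = accepting)

start=q0; accept=q4; q0-0->q1; q0-1->q2; q1-0->q2; q1-1->q3; q2-0->q2; q2-1->q2; q3-0->q4; q3-1->q3; q4-0->q5; q4-1->q3; q5-0->q5; q5-1->q3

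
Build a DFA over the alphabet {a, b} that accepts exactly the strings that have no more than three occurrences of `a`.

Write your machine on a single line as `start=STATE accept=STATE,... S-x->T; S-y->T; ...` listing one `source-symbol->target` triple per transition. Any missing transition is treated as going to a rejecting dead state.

Count `a`s, saturating at 4: states s0 through s3 mean 0 through 3 `a`s seen; s4 means more than 3. Each `a` increments (capped at s4); other symbols loop. Accept from {s0, s1, s2, s3}.
With 5 states:
        a   b  
>* s0   s1  s0 
 * s1   s2  s1 
 * s2   s3  s2 
 * s3   s4  s3 
   s4   s4  s4 
(> = start, * = accepting)

start=s0; accept=s0,s1,s2,s3; s0-a->s1; s0-b->s0; s1-a->s2; s1-b->s1; s2-a->s3; s2-b->s2; s3-a->s4; s3-b->s3; s4-a->s4; s4-b->s4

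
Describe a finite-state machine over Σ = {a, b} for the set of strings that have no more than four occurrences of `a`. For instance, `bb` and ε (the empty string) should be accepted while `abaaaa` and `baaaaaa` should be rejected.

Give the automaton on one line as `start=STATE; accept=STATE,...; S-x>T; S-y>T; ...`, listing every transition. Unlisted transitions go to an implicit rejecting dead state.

start=q0; accept=q0,q1,q2,q3,q4; q0-a>q1; q0-b>q0; q1-a>q2; q1-b>q1; q2-a>q3; q2-b>q2; q3-a>q4; q3-b>q3; q4-a>q5; q4-b>q4; q5-a>q5; q5-b>q5

Only the number of `a`s matters, and only up to 5. Make a chain q0 → q1 → q2 → q3 → q4 → q5 advanced by each `a` (with q5 absorbing); every other symbol self-loops. The accepting set is {q0, q1, q2, q3, q4}.
6 states suffice.
        a   b  
>* q0   q1  q0 
 * q1   q2  q1 
 * q2   q3  q2 
 * q3   q4  q3 
 * q4   q5  q4 
   q5   q5  q5 
(> = start, * = accepting)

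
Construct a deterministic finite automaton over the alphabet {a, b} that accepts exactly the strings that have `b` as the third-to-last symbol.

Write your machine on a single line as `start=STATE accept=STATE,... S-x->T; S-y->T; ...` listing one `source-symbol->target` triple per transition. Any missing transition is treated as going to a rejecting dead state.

start=q0; accept=q11,q12,q13,q14; q0-a->q1; q0-b->q2; q1-a->q3; q1-b->q4; q2-a->q5; q2-b->q6; q3-a->q7; q3-b->q8; q4-a->q9; q4-b->q10; q5-a->q11; q5-b->q12; q6-a->q13; q6-b->q14; q7-a->q7; q7-b->q8; q8-a->q9; q8-b->q10; q9-a->q11; q9-b->q12; q10-a->q13; q10-b->q14; q11-a->q7; q11-b->q8; q12-a->q9; q12-b->q10; q13-a->q11; q13-b->q12; q14-a->q13; q14-b->q14

A DFA must remember the last 3 symbols (since which symbol is third-to-last isn't known until the input ends). Use one state per possible window of the last ≤3 symbols; accept from those whose window starts with `b`.
With 15 states:
          a    b  
>  q0     q1   q2 
   q1     q3   q4 
   q2     q5   q6 
   q3     q7   q8 
   q4     q9  q10 
   q5    q11  q12 
   q6    q13  q14 
   q7     q7   q8 
   q8     q9  q10 
   q9    q11  q12 
   q10   q13  q14 
 * q11    q7   q8 
 * q12    q9  q10 
 * q13   q11  q12 
 * q14   q13  q14 
(> = start, * = accepting)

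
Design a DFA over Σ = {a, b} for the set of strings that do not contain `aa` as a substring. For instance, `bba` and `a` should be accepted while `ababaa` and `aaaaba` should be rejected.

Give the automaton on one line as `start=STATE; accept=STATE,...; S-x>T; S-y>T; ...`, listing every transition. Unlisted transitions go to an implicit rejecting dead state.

start=q0; accept=q0,q1; q0-a>q1; q0-b>q0; q1-a>q2; q1-b>q0; q2-a>q2; q2-b>q2

Track partial matches of the forbidden pattern `aa`. State q2 is a dead state reached once `aa` has occurred; every other state accepts. q0 means no part of `aa` is currently matched.
With 3 states:
        a   b  
>* q0   q1  q0 
 * q1   q2  q0 
   q2   q2  q2 
(> = start, * = accepting)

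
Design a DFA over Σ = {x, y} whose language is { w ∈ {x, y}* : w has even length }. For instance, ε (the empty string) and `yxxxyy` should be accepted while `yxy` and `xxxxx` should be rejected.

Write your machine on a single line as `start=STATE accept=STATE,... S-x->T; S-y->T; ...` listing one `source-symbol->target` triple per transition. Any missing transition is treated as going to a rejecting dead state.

start=A; accept=A; A-x->B; A-y->B; B-x->A; B-y->A

Only the length mod 2 matters, so use a 2-cycle: from any state, every input symbol moves to the next state, wrapping B back to A. Mark A accepting.
A 2-state machine:
       x  y 
>* A   B  B 
   B   A  A 
(> = start, * = accepting)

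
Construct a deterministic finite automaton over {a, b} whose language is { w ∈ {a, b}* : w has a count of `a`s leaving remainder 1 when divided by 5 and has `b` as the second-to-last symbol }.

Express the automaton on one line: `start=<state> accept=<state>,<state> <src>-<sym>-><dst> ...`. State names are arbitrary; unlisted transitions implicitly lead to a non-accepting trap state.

start=q0 accept=q5,q7 q0-a->q1 q0-b->q2 q1-a->q3 q1-b->q4 q2-a->q5 q2-b->q2 q3-a->q6 q3-b->q3 q4-a->q3 q4-b->q7 q5-a->q3 q5-b->q4 q6-a->q8 q6-b->q6 q7-a->q3 q7-b->q7 q8-a->q0 q8-b->q8

Build one automaton per condition and run them in lockstep. One (5 states) tracks the count of `a`s modulo 5; the other (7 states) tracks the last 2 symbols read. Each combined state is a pair, one component from each; accept when both components accept. Minimizing collapses redundant product states.
A 9-state machine:
        a   b  
>  q0   q1  q2 
   q1   q3  q4 
   q2   q5  q2 
   q3   q6  q3 
   q4   q3  q7 
 * q5   q3  q4 
   q6   q8  q6 
 * q7   q3  q7 
   q8   q0  q8 
(> = start, * = accepting)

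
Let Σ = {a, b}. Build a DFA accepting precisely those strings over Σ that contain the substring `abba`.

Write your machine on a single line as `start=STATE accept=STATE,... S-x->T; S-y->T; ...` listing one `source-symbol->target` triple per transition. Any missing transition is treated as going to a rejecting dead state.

start=s0; accept=s4; s0-a->s1; s0-b->s0; s1-a->s1; s1-b->s2; s2-a->s1; s2-b->s3; s3-a->s4; s3-b->s0; s4-a->s4; s4-b->s4

Track how much of `abba` has been matched so far: state s0 is no progress, s4 is the absorbing accept state reached once `abba` has occurred. Intermediate states record partial matches; on a mismatch, fall back to the longest reusable overlap.
A 5-state machine:
        a   b  
>  s0   s1  s0 
   s1   s1  s2 
   s2   s1  s3 
   s3   s4  s0 
 * s4   s4  s4 
(> = start, * = accepting)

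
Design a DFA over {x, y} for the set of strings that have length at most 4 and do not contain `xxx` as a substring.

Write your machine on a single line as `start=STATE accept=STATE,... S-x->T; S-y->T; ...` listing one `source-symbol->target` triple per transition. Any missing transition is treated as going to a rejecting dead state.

Run two small machines in parallel and take their product. The first has 6 states tracking the input length, saturating at 5; the second has 4 states tracking partial matches of the forbidden pattern `xxx`. A product state is a pair (one from each), accepting exactly when both do.
       x  y 
>* A   B  C 
 * B   D  E 
 * C   F  E 
 * D   G  H 
 * E   I  H 
 * F   J  H 
   G   K  K 
 * H   L  M 
 * I   N  M 
 * J   K  M 
   K   O  O 
 * L   P  Q 
 * M   R  Q 
 * N   O  Q 
   O   O  O 
   P   O  Q 
   Q   R  Q 
   R   P  Q 
(> = start, * = accepting)

start=A; accept=A,B,C,D,E,F,H,I,J,L,M,N; A-x->B; A-y->C; B-x->D; B-y->E; C-x->F; C-y->E; D-x->G; D-y->H; E-x->I; E-y->H; F-x->J; F-y->H; G-x->K; G-y->K; H-x->L; H-y->M; I-x->N; I-y->M; J-x->K; J-y->M; K-x->O; K-y->O; L-x->P; L-y->Q; M-x->R; M-y->Q; N-x->O; N-y->Q; O-x->O; O-y->O; P-x->O; P-y->Q; Q-x->R; Q-y->Q; R-x->P; R-y->Q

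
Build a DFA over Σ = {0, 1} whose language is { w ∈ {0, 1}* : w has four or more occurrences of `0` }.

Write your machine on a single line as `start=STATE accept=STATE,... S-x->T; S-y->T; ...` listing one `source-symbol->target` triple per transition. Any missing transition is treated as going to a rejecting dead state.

Count `0`s, saturating at 5: states S0 through S4 mean 0 through 4 `0`s seen; S5 means more than 4. Each `0` increments (capped at S5); other symbols loop. Accept from {S4, S5}.
With 6 states:
        0   1  
>  S0   S1  S0 
   S1   S2  S1 
   S2   S3  S2 
   S3   S4  S3 
 * S4   S5  S4 
 * S5   S5  S5 
(> = start, * = accepting)

start=S0; accept=S4,S5; S0-0->S1; S0-1->S0; S1-0->S2; S1-1->S1; S2-0->S3; S2-1->S2; S3-0->S4; S3-1->S3; S4-0->S5; S4-1->S4; S5-0->S5; S5-1->S5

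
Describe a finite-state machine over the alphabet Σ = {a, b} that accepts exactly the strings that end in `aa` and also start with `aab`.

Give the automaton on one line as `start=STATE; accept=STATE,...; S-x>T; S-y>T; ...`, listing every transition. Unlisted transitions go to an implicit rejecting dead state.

start=q0; accept=q6; q0-a>q1; q0-b>q2; q1-a>q3; q1-b>q2; q2-a>q2; q2-b>q2; q3-a>q2; q3-b>q4; q4-a>q5; q4-b>q4; q5-a>q6; q5-b>q4; q6-a>q6; q6-b>q4

Run two small machines in parallel and take their product. The first has 3 states tracking how much of the suffix `aa` has currently been matched; the second has 5 states tracking whether the input so far still matches the prefix `aab`. A product state is a pair (one from each), accepting exactly when both do. Minimizing collapses redundant product states.
        a   b  
>  q0   q1  q2 
   q1   q3  q2 
   q2   q2  q2 
   q3   q2  q4 
   q4   q5  q4 
   q5   q6  q4 
 * q6   q6  q4 
(> = start, * = accepting)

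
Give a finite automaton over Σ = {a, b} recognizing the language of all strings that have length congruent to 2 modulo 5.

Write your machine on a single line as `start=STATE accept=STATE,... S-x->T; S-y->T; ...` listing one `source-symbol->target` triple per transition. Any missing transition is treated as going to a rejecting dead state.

Only the length mod 5 matters, so use a 5-cycle: from any state, every input symbol moves to the next state, wrapping s4 back to s0. Mark s2 accepting.
A 5-state machine:
        a   b  
>  s0   s1  s1 
   s1   s2  s2 
 * s2   s3  s3 
   s3   s4  s4 
   s4   s0  s0 
(> = start, * = accepting)

start=s0; accept=s2; s0-a->s1; s0-b->s1; s1-a->s2; s1-b->s2; s2-a->s3; s2-b->s3; s3-a->s4; s3-b->s4; s4-a->s0; s4-b->s0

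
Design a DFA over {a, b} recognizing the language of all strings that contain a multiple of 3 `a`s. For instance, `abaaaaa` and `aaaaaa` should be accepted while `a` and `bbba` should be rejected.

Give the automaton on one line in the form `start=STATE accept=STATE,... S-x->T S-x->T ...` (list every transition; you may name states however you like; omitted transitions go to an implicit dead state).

start=S0 accept=S0 S0-a->S1 S0-b->S0 S1-a->S2 S1-b->S1 S2-a->S0 S2-b->S2

The only thing that matters is how many `a`s have appeared, reduced mod 3. Use one state per residue: S0 for 0, …, S2 for 2. Reading `a` moves to the next residue; anything else stays put. S0 is accepting.
        a   b  
>* S0   S1  S0 
   S1   S2  S1 
   S2   S0  S2 
(> = start, * = accepting)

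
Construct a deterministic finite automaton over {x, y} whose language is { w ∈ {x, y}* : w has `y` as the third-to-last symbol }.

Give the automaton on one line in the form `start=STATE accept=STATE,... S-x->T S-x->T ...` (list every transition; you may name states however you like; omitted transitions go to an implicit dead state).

Because acceptance depends on a position counted from the end, the machine has to buffer the most recent 3 symbols. Make each state the string of the last up-to-3 symbols read; on input `x` shift the window left and append `x`. Accept when the buffered window has length 3 and begins with `y`.
15 states suffice.
          x    y  
>  s0     s1   s2 
   s1     s3   s4 
   s2     s5   s6 
   s3     s7   s8 
   s4     s9  s10 
   s5    s11  s12 
   s6    s13  s14 
   s7     s7   s8 
   s8     s9  s10 
   s9    s11  s12 
   s10   s13  s14 
 * s11    s7   s8 
 * s12    s9  s10 
 * s13   s11  s12 
 * s14   s13  s14 
(> = start, * = accepting)

start=s0 accept=s11,s12,s13,s14 s0-x->s1 s0-y->s2 s1-x->s3 s1-y->s4 s2-x->s5 s2-y->s6 s3-x->s7 s3-y->s8 s4-x->s9 s4-y->s10 s5-x->s11 s5-y->s12 s6-x->s13 s6-y->s14 s7-x->s7 s7-y->s8 s8-x->s9 s8-y->s10 s9-x->s11 s9-y->s12 s10-x->s13 s10-y->s14 s11-x->s7 s11-y->s8 s12-x->s9 s12-y->s10 s13-x->s11 s13-y->s12 s14-x->s13 s14-y->s14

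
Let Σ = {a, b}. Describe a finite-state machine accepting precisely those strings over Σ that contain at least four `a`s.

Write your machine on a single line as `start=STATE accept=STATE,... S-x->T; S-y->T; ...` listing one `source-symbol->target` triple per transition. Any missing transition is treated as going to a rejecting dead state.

start=q0; accept=q4,q5; q0-a->q1; q0-b->q0; q1-a->q2; q1-b->q1; q2-a->q3; q2-b->q2; q3-a->q4; q3-b->q3; q4-a->q5; q4-b->q4; q5-a->q5; q5-b->q5

Count `a`s, saturating at 5: states q0 through q4 mean 0 through 4 `a`s seen; q5 means more than 4. Each `a` increments (capped at q5); other symbols loop. Accept from {q4, q5}.
        a   b  
>  q0   q1  q0 
   q1   q2  q1 
   q2   q3  q2 
   q3   q4  q3 
 * q4   q5  q4 
 * q5   q5  q5 
(> = start, * = accepting)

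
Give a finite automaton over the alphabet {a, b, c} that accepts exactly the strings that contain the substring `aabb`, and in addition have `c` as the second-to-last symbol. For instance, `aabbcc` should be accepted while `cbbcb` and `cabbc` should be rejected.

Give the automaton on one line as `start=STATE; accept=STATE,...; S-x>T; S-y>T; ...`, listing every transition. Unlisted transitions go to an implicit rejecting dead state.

Build one automaton per condition and run them in lockstep. The first has 5 states tracking whether and how much of `aabb` has been seen; the second has 13 states tracking the last 2 symbols read. A product state is a pair (one from each), accepting exactly when both do.
          a    b    c  
>  s0     s1   s2   s3 
   s1     s4   s5   s6 
   s2     s7   s8   s9 
   s3    s10  s11  s12 
   s4     s4  s13   s6 
   s5     s7   s8   s9 
   s6    s10  s11  s12 
   s7     s4   s5   s6 
   s8     s7   s8   s9 
   s9    s10  s11  s12 
   s10    s4   s5   s6 
   s11    s7   s8   s9 
   s12   s10  s11  s12 
   s13    s7  s14   s9 
   s14   s15  s14  s16 
   s15   s17  s18  s19 
   s16   s20  s21  s22 
   s17   s17  s18  s19 
   s18   s15  s14  s16 
   s19   s20  s21  s22 
 * s20   s17  s18  s19 
 * s21   s15  s14  s16 
 * s22   s20  s21  s22 
(> = start, * = accepting)

start=s0; accept=s20,s21,s22; s0-a>s1; s0-b>s2; s0-c>s3; s1-a>s4; s1-b>s5; s1-c>s6; s2-a>s7; s2-b>s8; s2-c>s9; s3-a>s10; s3-b>s11; s3-c>s12; s4-a>s4; s4-b>s13; s4-c>s6; s5-a>s7; s5-b>s8; s5-c>s9; s6-a>s10; s6-b>s11; s6-c>s12; s7-a>s4; s7-b>s5; s7-c>s6; s8-a>s7; s8-b>s8; s8-c>s9; s9-a>s10; s9-b>s11; s9-c>s12; s10-a>s4; s10-b>s5; s10-c>s6; s11-a>s7; s11-b>s8; s11-c>s9; s12-a>s10; s12-b>s11; s12-c>s12; s13-a>s7; s13-b>s14; s13-c>s9; s14-a>s15; s14-b>s14; s14-c>s16; s15-a>s17; s15-b>s18; s15-c>s19; s16-a>s20; s16-b>s21; s16-c>s22; s17-a>s17; s17-b>s18; s17-c>s19; s18-a>s15; s18-b>s14; s18-c>s16; s19-a>s20; s19-b>s21; s19-c>s22; s20-a>s17; s20-b>s18; s20-c>s19; s21-a>s15; s21-b>s14; s21-c>s16; s22-a>s20; s22-b>s21; s22-c>s22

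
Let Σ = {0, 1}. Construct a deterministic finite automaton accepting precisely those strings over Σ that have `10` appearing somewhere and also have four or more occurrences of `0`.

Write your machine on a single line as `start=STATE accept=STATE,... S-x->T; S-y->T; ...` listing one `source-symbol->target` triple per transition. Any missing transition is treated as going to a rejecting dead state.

Run two small machines in parallel and take their product. The first has 3 states tracking whether and how much of `10` has been seen; the second has 6 states tracking the count of `0`s, saturating at 5. A product state is a pair (one from each), accepting exactly when both do. Minimizing collapses redundant product states.
A 9-state machine:
        0   1  
>  q0   q1  q2 
   q1   q3  q4 
   q2   q4  q2 
   q3   q5  q6 
   q4   q6  q4 
   q5   q5  q7 
   q6   q7  q6 
   q7   q8  q7 
 * q8   q8  q8 
(> = start, * = accepting)

start=q0; accept=q8; q0-0->q1; q0-1->q2; q1-0->q3; q1-1->q4; q2-0->q4; q2-1->q2; q3-0->q5; q3-1->q6; q4-0->q6; q4-1->q4; q5-0->q5; q5-1->q7; q6-0->q7; q6-1->q6; q7-0->q8; q7-1->q7; q8-0->q8; q8-1->q8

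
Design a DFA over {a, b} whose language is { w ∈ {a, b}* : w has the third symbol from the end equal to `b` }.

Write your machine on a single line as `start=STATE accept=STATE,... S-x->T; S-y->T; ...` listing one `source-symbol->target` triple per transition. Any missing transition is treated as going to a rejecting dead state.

start=q0; accept=q11,q12,q13,q14; q0-a->q1; q0-b->q2; q1-a->q3; q1-b->q4; q2-a->q5; q2-b->q6; q3-a->q7; q3-b->q8; q4-a->q9; q4-b->q10; q5-a->q11; q5-b->q12; q6-a->q13; q6-b->q14; q7-a->q7; q7-b->q8; q8-a->q9; q8-b->q10; q9-a->q11; q9-b->q12; q10-a->q13; q10-b->q14; q11-a->q7; q11-b->q8; q12-a->q9; q12-b->q10; q13-a->q11; q13-b->q12; q14-a->q13; q14-b->q14

Because acceptance depends on a position counted from the end, the machine has to buffer the most recent 3 symbols. Make each state the string of the last up-to-3 symbols read; on input `x` shift the window left and append `x`. Accept when the buffered window has length 3 and begins with `b`.
15 states suffice.
          a    b  
>  q0     q1   q2 
   q1     q3   q4 
   q2     q5   q6 
   q3     q7   q8 
   q4     q9  q10 
   q5    q11  q12 
   q6    q13  q14 
   q7     q7   q8 
   q8     q9  q10 
   q9    q11  q12 
   q10   q13  q14 
 * q11    q7   q8 
 * q12    q9  q10 
 * q13   q11  q12 
 * q14   q13  q14 
(> = start, * = accepting)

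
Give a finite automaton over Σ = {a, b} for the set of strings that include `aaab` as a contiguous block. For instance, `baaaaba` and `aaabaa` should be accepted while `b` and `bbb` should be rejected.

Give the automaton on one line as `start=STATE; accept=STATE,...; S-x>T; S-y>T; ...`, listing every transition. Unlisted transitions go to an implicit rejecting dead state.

start=s0; accept=s4; s0-a>s1; s0-b>s0; s1-a>s2; s1-b>s0; s2-a>s3; s2-b>s0; s3-a>s3; s3-b>s4; s4-a>s4; s4-b>s4

Track how much of `aaab` has been matched so far: state s0 is no progress, s4 is the absorbing accept state reached once `aaab` has occurred. Intermediate states record partial matches; on a mismatch, fall back to the longest reusable overlap.
5 states suffice.
        a   b  
>  s0   s1  s0 
   s1   s2  s0 
   s2   s3  s0 
   s3   s3  s4 
 * s4   s4  s4 
(> = start, * = accepting)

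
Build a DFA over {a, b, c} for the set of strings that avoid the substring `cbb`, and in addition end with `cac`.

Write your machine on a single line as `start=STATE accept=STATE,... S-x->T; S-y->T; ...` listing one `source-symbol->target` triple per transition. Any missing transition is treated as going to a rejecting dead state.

Run two small machines in parallel and take their product. One (4 states) tracks partial matches of the forbidden pattern `cbb`; the other (4 states) tracks how much of the suffix `cac` has currently been matched. Each combined state is a pair, one component from each; accept when both components accept.
        a   b   c  
>  q0   q0  q0  q1 
   q1   q2  q3  q1 
   q2   q0  q0  q4 
   q3   q0  q5  q1 
 * q4   q2  q3  q1 
   q5   q5  q5  q6 
   q6   q7  q5  q6 
   q7   q5  q5  q8 
   q8   q7  q5  q6 
(> = start, * = accepting)

start=q0; accept=q4; q0-a->q0; q0-b->q0; q0-c->q1; q1-a->q2; q1-b->q3; q1-c->q1; q2-a->q0; q2-b->q0; q2-c->q4; q3-a->q0; q3-b->q5; q3-c->q1; q4-a->q2; q4-b->q3; q4-c->q1; q5-a->q5; q5-b->q5; q5-c->q6; q6-a->q7; q6-b->q5; q6-c->q6; q7-a->q5; q7-b->q5; q7-c->q8; q8-a->q7; q8-b->q5; q8-c->q6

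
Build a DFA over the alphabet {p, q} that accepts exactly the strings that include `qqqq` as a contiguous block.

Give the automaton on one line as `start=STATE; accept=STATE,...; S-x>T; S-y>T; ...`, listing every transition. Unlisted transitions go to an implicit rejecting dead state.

Track how much of `qqqq` has been matched so far: state S0 is no progress, S4 is the absorbing accept state reached once `qqqq` has occurred. Intermediate states record partial matches; on a mismatch, fall back to the longest reusable overlap.
With 5 states:
        p   q  
>  S0   S0  S1 
   S1   S0  S2 
   S2   S0  S3 
   S3   S0  S4 
 * S4   S4  S4 
(> = start, * = accepting)

start=S0; accept=S4; S0-p>S0; S0-q>S1; S1-p>S0; S1-q>S2; S2-p>S0; S2-q>S3; S3-p>S0; S3-q>S4; S4-p>S4; S4-q>S4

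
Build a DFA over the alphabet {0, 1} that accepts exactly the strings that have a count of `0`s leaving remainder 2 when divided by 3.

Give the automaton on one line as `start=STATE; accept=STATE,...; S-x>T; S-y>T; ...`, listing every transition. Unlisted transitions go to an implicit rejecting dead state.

Keep the running count of `0`s modulo 3: each `0` advances along the cycle A → B → C → A while other symbols loop. Accept at C.
       0  1 
>  A   B  A 
   B   C  B 
 * C   A  C 
(> = start, * = accepting)

start=A; accept=C; A-0>B; A-1>A; B-0>C; B-1>B; C-0>A; C-1>C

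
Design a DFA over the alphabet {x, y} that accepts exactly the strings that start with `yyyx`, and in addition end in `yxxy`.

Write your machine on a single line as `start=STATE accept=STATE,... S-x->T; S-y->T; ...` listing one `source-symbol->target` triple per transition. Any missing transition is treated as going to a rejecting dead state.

Handle the two conditions separately and then intersect. One (6 states) tracks whether the input so far still matches the prefix `yyyx`; the other (5 states) tracks how much of the suffix `yxxy` has currently been matched. Each combined state is a pair, one component from each; accept when both components accept. Minimizing collapses redundant product states.
A 10-state machine:
       x  y 
>  A   B  C 
   B   B  B 
   C   B  D 
   D   B  E 
   E   F  B 
   F   G  H 
   G   I  J 
   H   F  H 
   I   I  H 
 * J   F  H 
(> = start, * = accepting)

start=A; accept=J; A-x->B; A-y->C; B-x->B; B-y->B; C-x->B; C-y->D; D-x->B; D-y->E; E-x->F; E-y->B; F-x->G; F-y->H; G-x->I; G-y->J; H-x->F; H-y->H; I-x->I; I-y->H; J-x->F; J-y->H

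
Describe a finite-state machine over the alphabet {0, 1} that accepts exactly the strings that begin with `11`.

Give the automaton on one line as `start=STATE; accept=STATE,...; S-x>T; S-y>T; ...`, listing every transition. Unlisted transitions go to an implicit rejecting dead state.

start=S0; accept=S2; S0-0>S3; S0-1>S1; S1-0>S3; S1-1>S2; S2-0>S2; S2-1>S2; S3-0>S3; S3-1>S3

Check the first 2 symbols one by one: S0 through S1 record how many have matched `11` so far; any wrong symbol goes to the dead state S3. After all 2 match we enter the accepting sink S2.
With 4 states:
        0   1  
>  S0   S3  S1 
   S1   S3  S2 
 * S2   S2  S2 
   S3   S3  S3 
(> = start, * = accepting)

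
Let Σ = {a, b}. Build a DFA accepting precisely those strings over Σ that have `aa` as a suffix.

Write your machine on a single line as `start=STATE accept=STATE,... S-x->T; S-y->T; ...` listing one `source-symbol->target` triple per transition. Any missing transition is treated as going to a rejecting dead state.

Remember how much of `aa` the current input suffix matches. State q0 means no match yet; q1 means the last symbol is `a`; q2 means the last 2 symbols are `aa`. Only q2 accepts. On a mismatch, fall back to the longest proper suffix that is still a prefix of `aa`.
With 3 states:
        a   b  
>  q0   q1  q0 
   q1   q2  q0 
 * q2   q2  q0 
(> = start, * = accepting)

start=q0; accept=q2; q0-a->q1; q0-b->q0; q1-a->q2; q1-b->q0; q2-a->q2; q2-b->q0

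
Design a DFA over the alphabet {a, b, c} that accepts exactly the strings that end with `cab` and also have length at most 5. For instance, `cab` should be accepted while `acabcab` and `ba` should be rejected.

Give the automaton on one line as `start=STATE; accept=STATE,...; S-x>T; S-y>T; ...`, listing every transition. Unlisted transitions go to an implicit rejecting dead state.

Build one automaton per condition and run them in lockstep. The first has 4 states tracking how much of the suffix `cab` has currently been matched; the second has 7 states tracking the input length, saturating at 6. A product state is a pair (one from each), accepting exactly when both do. After merging equivalent states the machine shrinks.
        a   b   c  
>  S0   S1  S1  S2 
   S1   S3  S3  S4 
   S2   S5  S3  S4 
   S3   S6  S6  S7 
   S4   S8  S6  S7 
   S5   S6  S9  S7 
   S6   S6  S6  S6 
   S7   S8  S6  S6 
   S8   S6  S9  S6 
 * S9   S6  S6  S6 
(> = start, * = accepting)

start=S0; accept=S9; S0-a>S1; S0-b>S1; S0-c>S2; S1-a>S3; S1-b>S3; S1-c>S4; S2-a>S5; S2-b>S3; S2-c>S4; S3-a>S6; S3-b>S6; S3-c>S7; S4-a>S8; S4-b>S6; S4-c>S7; S5-a>S6; S5-b>S9; S5-c>S7; S6-a>S6; S6-b>S6; S6-c>S6; S7-a>S8; S7-b>S6; S7-c>S6; S8-a>S6; S8-b>S9; S8-c>S6; S9-a>S6; S9-b>S6; S9-c>S6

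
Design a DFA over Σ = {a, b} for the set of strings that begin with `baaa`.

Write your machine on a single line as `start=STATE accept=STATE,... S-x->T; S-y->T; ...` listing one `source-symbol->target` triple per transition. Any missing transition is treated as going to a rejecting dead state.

Walk along `baaa` while the input agrees: from s0 take `b` to s1, and so on. Any deviation drops to the rejecting sink s5. Once s4 is reached the prefix is confirmed and every continuation is accepted.
A 6-state machine:
        a   b  
>  s0   s5  s1 
   s1   s2  s5 
   s2   s3  s5 
   s3   s4  s5 
 * s4   s4  s4 
   s5   s5  s5 
(> = start, * = accepting)

start=s0; accept=s4; s0-a->s5; s0-b->s1; s1-a->s2; s1-b->s5; s2-a->s3; s2-b->s5; s3-a->s4; s3-b->s5; s4-a->s4; s4-b->s4; s5-a->s5; s5-b->s5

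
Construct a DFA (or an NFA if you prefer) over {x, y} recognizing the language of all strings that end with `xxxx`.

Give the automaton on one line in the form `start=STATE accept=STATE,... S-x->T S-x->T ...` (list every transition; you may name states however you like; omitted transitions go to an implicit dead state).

Let each state record the length of the longest suffix of the input read so far that is also a prefix of `xxxx`. B means the last symbol is `x`; C means the last 2 symbols are `xx`; D means the last 3 symbols are `xxx`; E means the last 4 symbols are `xxxx`. Accept only at E, where the string currently ends in `xxxx`.
With 5 states:
       x  y 
>  A   B  A 
   B   C  A 
   C   D  A 
   D   E  A 
 * E   E  A 
(> = start, * = accepting)

start=A accept=E A-x->B A-y->A B-x->C B-y->A C-x->D C-y->A D-x->E D-y->A E-x->E E-y->A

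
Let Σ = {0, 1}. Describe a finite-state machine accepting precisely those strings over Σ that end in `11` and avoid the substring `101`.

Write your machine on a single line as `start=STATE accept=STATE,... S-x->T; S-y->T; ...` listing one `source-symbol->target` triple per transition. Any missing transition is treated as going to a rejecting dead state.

start=q0; accept=q3; q0-0->q0; q0-1->q1; q1-0->q2; q1-1->q3; q2-0->q0; q2-1->q4; q3-0->q2; q3-1->q3; q4-0->q4; q4-1->q4

Handle the two conditions separately and then intersect. One (3 states) tracks how much of the suffix `11` has currently been matched; the other (4 states) tracks partial matches of the forbidden pattern `101`. Each combined state is a pair, one component from each; accept when both components accept. After merging equivalent states the machine shrinks.
A 5-state machine:
        0   1  
>  q0   q0  q1 
   q1   q2  q3 
   q2   q0  q4 
 * q3   q2  q3 
   q4   q4  q4 
(> = start, * = accepting)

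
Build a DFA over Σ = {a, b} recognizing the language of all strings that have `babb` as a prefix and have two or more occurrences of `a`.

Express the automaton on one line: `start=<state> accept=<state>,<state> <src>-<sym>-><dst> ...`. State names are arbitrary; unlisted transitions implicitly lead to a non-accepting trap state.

start=q0 accept=q6 q0-a->q1 q0-b->q2 q1-a->q1 q1-b->q1 q2-a->q3 q2-b->q1 q3-a->q1 q3-b->q4 q4-a->q1 q4-b->q5 q5-a->q6 q5-b->q5 q6-a->q6 q6-b->q6

Run two small machines in parallel and take their product. The first has 6 states tracking whether the input so far still matches the prefix `babb`; the second has 4 states tracking the count of `a`s, saturating at 3. A product state is a pair (one from each), accepting exactly when both do. Equivalent product states are then merged.
With 7 states:
        a   b  
>  q0   q1  q2 
   q1   q1  q1 
   q2   q3  q1 
   q3   q1  q4 
   q4   q1  q5 
   q5   q6  q5 
 * q6   q6  q6 
(> = start, * = accepting)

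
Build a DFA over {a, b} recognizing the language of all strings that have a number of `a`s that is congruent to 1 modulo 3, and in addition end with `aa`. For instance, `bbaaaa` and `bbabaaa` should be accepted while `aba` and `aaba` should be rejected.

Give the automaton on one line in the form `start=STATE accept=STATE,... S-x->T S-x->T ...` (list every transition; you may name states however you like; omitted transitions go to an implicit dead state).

Run two small machines in parallel and take their product. The first has 3 states tracking the count of `a`s modulo 3; the second has 3 states tracking how much of the suffix `aa` has currently been matched. A product state is a pair (one from each), accepting exactly when both do. Equivalent product states are then merged.
With 5 states:
        a   b  
>  S0   S1  S0 
   S1   S2  S1 
   S2   S3  S2 
   S3   S4  S0 
 * S4   S2  S1 
(> = start, * = accepting)

start=S0 accept=S4 S0-a->S1 S0-b->S0 S1-a->S2 S1-b->S1 S2-a->S3 S2-b->S2 S3-a->S4 S3-b->S0 S4-a->S2 S4-b->S1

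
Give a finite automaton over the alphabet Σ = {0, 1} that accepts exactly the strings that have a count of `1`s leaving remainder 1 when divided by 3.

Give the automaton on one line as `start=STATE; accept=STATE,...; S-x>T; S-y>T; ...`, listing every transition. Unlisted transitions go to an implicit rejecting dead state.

start=q0; accept=q1; q0-0>q0; q0-1>q1; q1-0>q1; q1-1>q2; q2-0>q2; q2-1>q0

Keep the running count of `1`s modulo 3: each `1` advances along the cycle q0 → q1 → q2 → q0 while other symbols loop. Accept at q1.
3 states suffice.
        0   1  
>  q0   q0  q1 
 * q1   q1  q2 
   q2   q2  q0 
(> = start, * = accepting)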